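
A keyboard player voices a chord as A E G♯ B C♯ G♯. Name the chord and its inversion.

Reducing to letter names: A, E, G#, B, C#. These stack in thirds as A–C#–E–G#–B — an A major ninth chord.
A is the root of A major ninth; root in the bass means root position.

A major ninth, root position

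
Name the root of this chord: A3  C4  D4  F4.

Reordering A, C, D, F into stacked thirds gives D–F–A–C; the bottom of that stack, D, is the root.

D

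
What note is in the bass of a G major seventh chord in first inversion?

The third of G major seventh (G–B–D–F#) is B; that is the bass in first inversion.

B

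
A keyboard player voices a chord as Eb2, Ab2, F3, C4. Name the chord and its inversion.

Reducing to letter names: Eb, Ab, F, C. These stack in thirds as F–Ab–C–Eb — an F minor seventh chord.
Eb is the seventh of F minor seventh; seventh in the bass means third inversion (figured bass 4/2).

F minor seventh, third inversion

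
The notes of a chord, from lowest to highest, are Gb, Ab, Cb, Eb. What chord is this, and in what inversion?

The distinct note names are Gb, Ab, Cb, Eb. Stacked in thirds they read Ab–Cb–Eb–Gb, which is a minor seventh chord on Ab.
The lowest note is Gb, the seventh of the chord, so this is third inversion (figured bass 4/2).

Ab minor seventh, third inversion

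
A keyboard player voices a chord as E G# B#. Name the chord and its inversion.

E augmented, root position

Reducing to letter names: E, G#, B#. These stack in thirds as E–G#–B# — an E augmented triad.
The lowest note is E, the root of the chord, so this is root position (figured bass 5/3).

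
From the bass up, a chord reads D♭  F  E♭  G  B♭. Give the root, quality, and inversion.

The pitch classes Db, F, Eb, G, Bb arrange in thirds as Eb–G–Bb–Db–F: an Eb dominant ninth chord.
Db is the seventh of Eb dominant ninth; seventh in the bass means third inversion.

Eb dominant ninth, third inversion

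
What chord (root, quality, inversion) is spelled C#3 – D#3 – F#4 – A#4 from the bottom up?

Reducing to letter names: C#, D#, F#, A#. These stack in thirds as D#–F#–A#–C# — a D# minor seventh chord.
C# is the seventh of D# minor seventh; seventh in the bass means third inversion (figured bass 4/2).

D# minor seventh, third inversion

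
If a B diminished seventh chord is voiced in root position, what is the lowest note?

The root of B diminished seventh (B–D–F–Ab) is B; that is the bass in root position.

B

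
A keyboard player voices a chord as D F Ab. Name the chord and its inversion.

The distinct note names are D, F, Ab. Stacked in thirds they read D–F–Ab, which is a diminished triad on D.
D is the root of D diminished; root in the bass means root position (figured bass 5/3).

D diminished, root position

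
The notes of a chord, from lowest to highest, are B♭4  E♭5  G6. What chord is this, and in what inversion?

Eb major, second inversion

Reducing to letter names: Bb, Eb, G. These stack in thirds as Eb–G–Bb — an Eb major triad.
The lowest note is Bb, the fifth of the chord, so this is second inversion (figured bass 6/4).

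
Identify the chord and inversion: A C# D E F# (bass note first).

Reducing to letter names: A, C#, D, E, F#. These stack in thirds as D–F#–A–C#–E — a D major ninth chord.
With the fifth (A) in the bass, the chord is in second inversion.

D major ninth, second inversion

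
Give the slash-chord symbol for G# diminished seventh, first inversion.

First inversion of G# diminished seventh has the third (B) in the bass. As a slash chord: G#dim7/B.

G#dim7/B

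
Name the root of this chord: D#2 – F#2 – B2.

B

The distinct letter names are D#, F#, B. Arranged as a stack of thirds they read B–D#–F#, so B is the root (a B major triad).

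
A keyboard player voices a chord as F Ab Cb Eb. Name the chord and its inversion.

The pitch classes F, Ab, Cb, Eb arrange in thirds as F–Ab–Cb–Eb: an F half-diminished seventh chord.
F is the root of F half-diminished seventh; root in the bass means root position (figured bass 7).

F half-diminished seventh, root position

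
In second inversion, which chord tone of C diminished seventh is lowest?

The fifth of C diminished seventh (C–Eb–Gb–Bbb) is Gb; that is the bass in second inversion.

Gb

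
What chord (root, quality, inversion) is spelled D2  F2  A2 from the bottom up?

The distinct note names are D, F, A. Stacked in thirds they read D–F–A, which is a minor triad on D.
D is the root of D minor; root in the bass means root position (figured bass 5/3).

D minor, root position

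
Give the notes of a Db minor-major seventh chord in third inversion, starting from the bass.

The chord tones are Db–Fb–Ab–C. With the seventh (C) lowest for third inversion: C, Db, Fb, Ab.

C, Db, Fb, Ab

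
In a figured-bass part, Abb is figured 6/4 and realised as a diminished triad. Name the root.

Db

The figures 6/4 mean the fifth of the chord is in the bass. If Abb is the fifth of a diminished triad, the root is Db (chord tones Db–Fb–Abb).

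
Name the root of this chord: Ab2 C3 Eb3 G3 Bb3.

Ab

Ab, C, Eb, G, Bb are the tones of an Ab major ninth chord (Ab–C–Eb–G–Bb), making Ab the root.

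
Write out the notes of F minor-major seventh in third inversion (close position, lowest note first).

E, F, Ab, C

The chord tones are F–Ab–C–E. With the seventh (E) lowest for third inversion: E, F, Ab, C.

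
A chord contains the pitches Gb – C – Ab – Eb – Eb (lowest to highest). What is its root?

Ab

Reordering Gb, C, Ab, Eb into stacked thirds gives Ab–C–Eb–Gb; the bottom of that stack, Ab, is the root.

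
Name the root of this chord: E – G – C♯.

C#

The distinct letter names are E, G, C#. Arranged as a stack of thirds they read C#–E–G, so C# is the root (a C# diminished triad).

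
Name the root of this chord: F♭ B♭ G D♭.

Reordering Fb, Bb, G, Db into stacked thirds gives G–Bb–Db–Fb; the bottom of that stack, G, is the root.

G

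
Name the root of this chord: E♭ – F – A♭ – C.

F

The distinct letter names are Eb, F, Ab, C. Arranged as a stack of thirds they read F–Ab–C–Eb, so F is the root (an F minor seventh chord).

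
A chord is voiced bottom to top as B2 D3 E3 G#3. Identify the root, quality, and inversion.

The pitch classes B, D, E, G# arrange in thirds as E–G#–B–D: an E dominant seventh chord.
With the fifth (B) in the bass, the chord is in second inversion (figured bass 4/3).

E dominant seventh, second inversion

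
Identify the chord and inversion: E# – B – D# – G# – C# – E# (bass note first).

C# dominant ninth, first inversion

The pitch classes E#, B, D#, G#, C# arrange in thirds as C#–E#–G#–B–D#: a C# dominant ninth chord.
The lowest note is E#, the third of the chord, so this is first inversion.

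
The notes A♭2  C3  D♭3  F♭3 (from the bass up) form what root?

Db

Ab, C, Db, Fb are the tones of a Db minor-major seventh chord (Db–Fb–Ab–C), making Db the root.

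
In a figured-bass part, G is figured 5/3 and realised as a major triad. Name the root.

The figures 5/3 mean the root of the chord is in the bass. If G is the root of a major triad, the root is G (chord tones G–B–D).

G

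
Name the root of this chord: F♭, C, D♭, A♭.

Db

The distinct letter names are Fb, C, Db, Ab. Arranged as a stack of thirds they read Db–Fb–Ab–C, so Db is the root (a Db minor-major seventh chord).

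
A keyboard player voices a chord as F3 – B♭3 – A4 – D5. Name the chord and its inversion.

The pitch classes F, Bb, A, D arrange in thirds as Bb–D–F–A: a Bb major seventh chord.
F is the fifth of Bb major seventh; fifth in the bass means second inversion (figured bass 4/3).

Bb major seventh, second inversion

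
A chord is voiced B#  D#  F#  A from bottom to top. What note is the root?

Reordering B#, D#, F#, A into stacked thirds gives B#–D#–F#–A; the bottom of that stack, B#, is the root.

B#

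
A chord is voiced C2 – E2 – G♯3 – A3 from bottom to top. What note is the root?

A

Reordering C, E, G#, A into stacked thirds gives A–C–E–G#; the bottom of that stack, A, is the root.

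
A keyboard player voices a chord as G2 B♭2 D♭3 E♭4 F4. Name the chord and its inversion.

Reducing to letter names: G, Bb, Db, Eb, F. These stack in thirds as Eb–G–Bb–Db–F — an Eb dominant ninth chord.
With the third (G) in the bass, the chord is in first inversion.

Eb dominant ninth, first inversion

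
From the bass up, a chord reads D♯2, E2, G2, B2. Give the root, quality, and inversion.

The distinct note names are D#, E, G, B. Stacked in thirds they read E–G–B–D#, which is a minor-major seventh chord on E.
The lowest note is D#, the seventh of the chord, so this is third inversion (figured bass 4/2).

E minor-major seventh, third inversion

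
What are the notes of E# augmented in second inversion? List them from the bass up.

The chord tones are E#–G##–B##. With the fifth (B##) lowest for second inversion: B##, E#, G##.

B##, E#, G##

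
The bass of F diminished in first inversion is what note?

Ab

F diminished is F–Ab–Cb. First inversion places the third in the bass: Ab.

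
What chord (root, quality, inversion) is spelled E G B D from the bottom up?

Reducing to letter names: E, G, B, D. These stack in thirds as E–G–B–D — an E minor seventh chord.
With the root (E) in the bass, the chord is in root position (figured bass 7).

E minor seventh, root position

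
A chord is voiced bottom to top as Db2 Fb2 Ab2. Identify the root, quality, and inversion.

Reducing to letter names: Db, Fb, Ab. These stack in thirds as Db–Fb–Ab — a Db minor triad.
Db is the root of Db minor; root in the bass means root position (figured bass 5/3).

Db minor, root position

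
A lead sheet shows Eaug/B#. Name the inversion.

Eaug/B# means E augmented with B# in the bass. B# is the fifth of E augmented (E–G#–B#), so this is second inversion.

second inversion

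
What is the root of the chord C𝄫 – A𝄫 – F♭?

Fb

The distinct letter names are Cbb, Abb, Fb. Arranged as a stack of thirds they read Fb–Abb–Cbb, so Fb is the root (an Fb diminished triad).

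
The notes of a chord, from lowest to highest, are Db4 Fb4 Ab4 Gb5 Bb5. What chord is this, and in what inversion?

Gb dominant ninth, second inversion

The pitch classes Db, Fb, Ab, Gb, Bb arrange in thirds as Gb–Bb–Db–Fb–Ab: a Gb dominant ninth chord.
Db is the fifth of Gb dominant ninth; fifth in the bass means second inversion.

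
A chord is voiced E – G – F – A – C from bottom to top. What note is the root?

Reordering E, G, F, A, C into stacked thirds gives F–A–C–E–G; the bottom of that stack, F, is the root.

F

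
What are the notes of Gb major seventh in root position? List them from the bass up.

Spelling Gb major seventh: Gb–Bb–Db–F. In root position the root is bass, giving Gb, Bb, Db, F from the bottom.

Gb, Bb, Db, F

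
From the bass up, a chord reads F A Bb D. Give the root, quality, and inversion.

Bb major seventh, second inversion

Reducing to letter names: F, A, Bb, D. These stack in thirds as Bb–D–F–A — a Bb major seventh chord.
F is the fifth of Bb major seventh; fifth in the bass means second inversion (figured bass 4/3).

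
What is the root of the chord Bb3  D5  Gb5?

Gb

Bb, D, Gb are the tones of a Gb augmented triad (Gb–Bb–D), making Gb the root.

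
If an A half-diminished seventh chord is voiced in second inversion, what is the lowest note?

Eb

A half-diminished seventh is A–C–Eb–G. Second inversion places the fifth in the bass: Eb.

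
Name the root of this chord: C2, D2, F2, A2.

Reordering C, D, F, A into stacked thirds gives D–F–A–C; the bottom of that stack, D, is the root.

D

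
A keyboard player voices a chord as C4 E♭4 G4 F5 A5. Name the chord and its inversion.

The pitch classes C, Eb, G, F, A arrange in thirds as F–A–C–Eb–G: an F dominant ninth chord.
The lowest note is C, the fifth of the chord, so this is second inversion.

F dominant ninth, second inversion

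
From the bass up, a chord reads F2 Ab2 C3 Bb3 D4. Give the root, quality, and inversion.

Reducing to letter names: F, Ab, C, Bb, D. These stack in thirds as Bb–D–F–Ab–C — a Bb dominant ninth chord.
F is the fifth of Bb dominant ninth; fifth in the bass means second inversion.

Bb dominant ninth, second inversion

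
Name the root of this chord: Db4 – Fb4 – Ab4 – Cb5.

Reordering Db, Fb, Ab, Cb into stacked thirds gives Db–Fb–Ab–Cb; the bottom of that stack, Db, is the root.

Db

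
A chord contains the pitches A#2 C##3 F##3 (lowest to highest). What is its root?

A#, C##, F## are the tones of an F## minor triad (F##–A#–C##), making F## the root.

F##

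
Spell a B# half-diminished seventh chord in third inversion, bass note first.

The chord tones are B#–D#–F#–A#. With the seventh (A#) lowest for third inversion: A#, B#, D#, F#.

A#, B#, D#, F#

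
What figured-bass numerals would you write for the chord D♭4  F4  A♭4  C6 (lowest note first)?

The notes Db, F, Ab, C stack in thirds as Db–F–Ab–C — a Db major seventh chord. The bass Db is the root, so this is root position: figured 7.

7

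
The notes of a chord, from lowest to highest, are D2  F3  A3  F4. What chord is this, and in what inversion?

Reducing to letter names: D, F, A. These stack in thirds as D–F–A — a D minor triad.
D is the root of D minor; root in the bass means root position (figured bass 5/3).

D minor, root position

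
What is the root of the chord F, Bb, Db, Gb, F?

Gb

Reordering F, Bb, Db, Gb into stacked thirds gives Gb–Bb–Db–F; the bottom of that stack, Gb, is the root.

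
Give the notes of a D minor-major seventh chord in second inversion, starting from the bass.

A, C#, D, F

The chord tones are D–F–A–C#. With the fifth (A) lowest for second inversion: A, C#, D, F.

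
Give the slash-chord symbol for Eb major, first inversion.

Ebmaj/G

First inversion of Eb major has the third (G) in the bass. As a slash chord: Ebmaj/G.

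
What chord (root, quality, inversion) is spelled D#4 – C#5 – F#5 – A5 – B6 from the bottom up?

B dominant ninth, first inversion

The pitch classes D#, C#, F#, A, B arrange in thirds as B–D#–F#–A–C#: a B dominant ninth chord.
The lowest note is D#, the third of the chord, so this is first inversion.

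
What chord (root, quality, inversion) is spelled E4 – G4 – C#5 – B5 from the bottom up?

C# half-diminished seventh, first inversion

The distinct note names are E, G, C#, B. Stacked in thirds they read C#–E–G–B, which is a half-diminished seventh chord on C#.
With the third (E) in the bass, the chord is in first inversion (figured bass 6/5).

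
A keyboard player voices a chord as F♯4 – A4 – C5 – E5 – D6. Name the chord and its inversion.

D dominant ninth, first inversion

The pitch classes F#, A, C, E, D arrange in thirds as D–F#–A–C–E: a D dominant ninth chord.
The lowest note is F#, the third of the chord, so this is first inversion.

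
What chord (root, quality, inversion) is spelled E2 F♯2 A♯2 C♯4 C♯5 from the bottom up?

The distinct note names are E, F#, A#, C#. Stacked in thirds they read F#–A#–C#–E, which is a dominant seventh chord on F#.
E is the seventh of F# dominant seventh; seventh in the bass means third inversion (figured bass 4/2).

F# dominant seventh, third inversion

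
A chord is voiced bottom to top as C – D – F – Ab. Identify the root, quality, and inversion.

The distinct note names are C, D, F, Ab. Stacked in thirds they read D–F–Ab–C, which is a half-diminished seventh chord on D.
C is the seventh of D half-diminished seventh; seventh in the bass means third inversion (figured bass 4/2).

D half-diminished seventh, third inversion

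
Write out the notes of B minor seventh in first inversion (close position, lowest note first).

The chord tones are B–D–F#–A. With the third (D) lowest for first inversion: D, F#, A, B.

D, F#, A, B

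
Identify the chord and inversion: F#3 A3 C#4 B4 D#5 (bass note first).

The pitch classes F#, A, C#, B, D# arrange in thirds as B–D#–F#–A–C#: a B dominant ninth chord.
The lowest note is F#, the fifth of the chord, so this is second inversion.

B dominant ninth, second inversion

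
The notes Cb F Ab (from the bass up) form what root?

The distinct letter names are Cb, F, Ab. Arranged as a stack of thirds they read F–Ab–Cb, so F is the root (an F diminished triad).

F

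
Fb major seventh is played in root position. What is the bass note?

Fb major seventh is Fb–Ab–Cb–Eb. Root position places the root in the bass: Fb.

Fb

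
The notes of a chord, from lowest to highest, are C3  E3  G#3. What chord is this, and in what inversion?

C augmented, root position

The distinct note names are C, E, G#. Stacked in thirds they read C–E–G#, which is an augmented triad on C.
The lowest note is C, the root of the chord, so this is root position (figured bass 5/3).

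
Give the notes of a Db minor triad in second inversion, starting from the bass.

Db minor is Db–Fb–Ab. Second inversion puts the fifth (Ab) in the bass, with the remaining tones above: Ab, Db, Fb.

Ab, Db, Fb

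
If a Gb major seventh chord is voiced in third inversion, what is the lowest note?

F

In third inversion the seventh is lowest. For Gb major seventh (Gb–Bb–Db–F) that is F.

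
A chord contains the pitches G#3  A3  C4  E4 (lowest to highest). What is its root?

Reordering G#, A, C, E into stacked thirds gives A–C–E–G#; the bottom of that stack, A, is the root.

A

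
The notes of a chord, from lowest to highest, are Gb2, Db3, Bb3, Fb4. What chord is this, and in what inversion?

The pitch classes Gb, Db, Bb, Fb arrange in thirds as Gb–Bb–Db–Fb: a Gb dominant seventh chord.
The lowest note is Gb, the root of the chord, so this is root position (figured bass 7).

Gb dominant seventh, root position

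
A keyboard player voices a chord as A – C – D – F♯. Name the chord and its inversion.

The pitch classes A, C, D, F# arrange in thirds as D–F#–A–C: a D dominant seventh chord.
The lowest note is A, the fifth of the chord, so this is second inversion (figured bass 4/3).

D dominant seventh, second inversion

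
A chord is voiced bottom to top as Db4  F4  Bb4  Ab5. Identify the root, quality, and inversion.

The distinct note names are Db, F, Bb, Ab. Stacked in thirds they read Bb–Db–F–Ab, which is a minor seventh chord on Bb.
Db is the third of Bb minor seventh; third in the bass means first inversion (figured bass 6/5).

Bb minor seventh, first inversion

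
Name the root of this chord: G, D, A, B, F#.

G, D, A, B, F# are the tones of a G major ninth chord (G–B–D–F#–A), making G the root.

G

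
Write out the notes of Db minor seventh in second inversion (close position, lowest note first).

The chord tones are Db–Fb–Ab–Cb. With the fifth (Ab) lowest for second inversion: Ab, Cb, Db, Fb.

Ab, Cb, Db, Fb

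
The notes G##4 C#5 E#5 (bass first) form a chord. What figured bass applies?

6/4

The notes G##, C#, E# stack in thirds as C#–E#–G## — a C# augmented triad. The bass G## is the fifth, so this is second inversion: figured 6/4.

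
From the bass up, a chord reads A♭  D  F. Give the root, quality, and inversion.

Reducing to letter names: Ab, D, F. These stack in thirds as D–F–Ab — a D diminished triad.
The lowest note is Ab, the fifth of the chord, so this is second inversion (figured bass 6/4).

D diminished, second inversion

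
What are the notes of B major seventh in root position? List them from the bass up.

B major seventh is B–D#–F#–A#. Root position puts the root (B) in the bass, with the remaining tones above: B, D#, F#, A#.

B, D#, F#, A#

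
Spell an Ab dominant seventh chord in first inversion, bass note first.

Spelling Ab dominant seventh: Ab–C–Eb–Gb. In first inversion the third is bass, giving C, Eb, Gb, Ab from the bottom.

C, Eb, Gb, Ab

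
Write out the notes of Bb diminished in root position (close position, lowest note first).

Bb, Db, Fb

Spelling Bb diminished: Bb–Db–Fb. In root position the root is bass, giving Bb, Db, Fb from the bottom.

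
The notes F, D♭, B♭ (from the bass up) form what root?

The distinct letter names are F, Db, Bb. Arranged as a stack of thirds they read Bb–Db–F, so Bb is the root (a Bb minor triad).

Bb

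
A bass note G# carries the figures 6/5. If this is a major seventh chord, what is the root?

The figures 6/5 mean the third of the chord is in the bass. If G# is the third of a major seventh chord, the root is E (chord tones E–G#–B–D#).

E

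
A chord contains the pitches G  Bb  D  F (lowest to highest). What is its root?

Reordering G, Bb, D, F into stacked thirds gives G–Bb–D–F; the bottom of that stack, G, is the root.

G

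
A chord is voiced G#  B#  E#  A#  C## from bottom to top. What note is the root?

A#

G#, B#, E#, A#, C## are the tones of an A# dominant ninth chord (A#–C##–E#–G#–B#), making A# the root.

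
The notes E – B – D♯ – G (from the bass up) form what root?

E

E, B, D#, G are the tones of an E minor-major seventh chord (E–G–B–D#), making E the root.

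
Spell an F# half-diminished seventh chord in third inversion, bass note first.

E, F#, A, C

F# half-diminished seventh is F#–A–C–E. Third inversion puts the seventh (E) in the bass, with the remaining tones above: E, F#, A, C.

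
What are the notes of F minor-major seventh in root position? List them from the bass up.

F, Ab, C, E

The chord tones are F–Ab–C–E. With the root (F) lowest for root position: F, Ab, C, E.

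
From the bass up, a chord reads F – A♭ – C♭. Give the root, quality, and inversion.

The pitch classes F, Ab, Cb arrange in thirds as F–Ab–Cb: an F diminished triad.
F is the root of F diminished; root in the bass means root position (figured bass 5/3).

F diminished, root position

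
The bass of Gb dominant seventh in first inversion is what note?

Bb

In first inversion the third is lowest. For Gb dominant seventh (Gb–Bb–Db–Fb) that is Bb.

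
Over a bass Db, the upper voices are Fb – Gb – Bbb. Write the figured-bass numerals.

The notes Db, Fb, Gb, Bbb stack in thirds as Gb–Bbb–Db–Fb — a Gb minor seventh chord. The bass Db is the fifth, so this is second inversion: figured 4/3.

4/3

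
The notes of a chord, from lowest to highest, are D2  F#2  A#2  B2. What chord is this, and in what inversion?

B minor-major seventh, first inversion

The distinct note names are D, F#, A#, B. Stacked in thirds they read B–D–F#–A#, which is a minor-major seventh chord on B.
D is the third of B minor-major seventh; third in the bass means first inversion (figured bass 6/5).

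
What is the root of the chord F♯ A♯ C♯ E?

F#

The distinct letter names are F#, A#, C#, E. Arranged as a stack of thirds they read F#–A#–C#–E, so F# is the root (an F# dominant seventh chord).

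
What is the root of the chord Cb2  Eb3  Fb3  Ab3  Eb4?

Reordering Cb, Eb, Fb, Ab into stacked thirds gives Fb–Ab–Cb–Eb; the bottom of that stack, Fb, is the root.

Fb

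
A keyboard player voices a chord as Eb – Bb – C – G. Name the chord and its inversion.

Reducing to letter names: Eb, Bb, C, G. These stack in thirds as C–Eb–G–Bb — a C minor seventh chord.
The lowest note is Eb, the third of the chord, so this is first inversion (figured bass 6/5).

C minor seventh, first inversion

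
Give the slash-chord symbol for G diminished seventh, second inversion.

Gdim7/Db

Second inversion of G diminished seventh has the fifth (Db) in the bass. As a slash chord: Gdim7/Db.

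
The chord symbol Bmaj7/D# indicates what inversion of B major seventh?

first inversion

Bmaj7/D# means B major seventh with D# in the bass. D# is the third of B major seventh (B–D#–F#–A#), so this is first inversion.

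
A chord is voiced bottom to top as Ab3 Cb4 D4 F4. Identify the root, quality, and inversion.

D diminished seventh, second inversion

The pitch classes Ab, Cb, D, F arrange in thirds as D–F–Ab–Cb: a D diminished seventh chord.
With the fifth (Ab) in the bass, the chord is in second inversion (figured bass 4/3).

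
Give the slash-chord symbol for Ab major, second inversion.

Second inversion of Ab major has the fifth (Eb) in the bass. As a slash chord: AbM/Eb.

AbM/Eb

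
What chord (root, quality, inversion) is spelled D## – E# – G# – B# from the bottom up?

The pitch classes D##, E#, G#, B# arrange in thirds as E#–G#–B#–D##: an E# minor-major seventh chord.
D## is the seventh of E# minor-major seventh; seventh in the bass means third inversion (figured bass 4/2).

E# minor-major seventh, third inversion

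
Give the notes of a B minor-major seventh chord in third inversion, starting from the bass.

B minor-major seventh is B–D–F#–A#. Third inversion puts the seventh (A#) in the bass, with the remaining tones above: A#, B, D, F#.

A#, B, D, F#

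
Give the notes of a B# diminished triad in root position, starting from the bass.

B#, D#, F#

Spelling B# diminished: B#–D#–F#. In root position the root is bass, giving B#, D#, F# from the bottom.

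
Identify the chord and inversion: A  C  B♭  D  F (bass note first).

The distinct note names are A, C, Bb, D, F. Stacked in thirds they read Bb–D–F–A–C, which is a major ninth chord on Bb.
The lowest note is A, the seventh of the chord, so this is third inversion.

Bb major ninth, third inversion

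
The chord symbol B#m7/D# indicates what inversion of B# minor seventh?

first inversion

B#m7/D# means B# minor seventh with D# in the bass. D# is the third of B# minor seventh (B#–D#–F##–A#), so this is first inversion.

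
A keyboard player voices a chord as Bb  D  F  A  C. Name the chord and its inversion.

The pitch classes Bb, D, F, A, C arrange in thirds as Bb–D–F–A–C: a Bb major ninth chord.
Bb is the root of Bb major ninth; root in the bass means root position.

Bb major ninth, root position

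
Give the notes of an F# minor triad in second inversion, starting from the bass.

C#, F#, A

The chord tones are F#–A–C#. With the fifth (C#) lowest for second inversion: C#, F#, A.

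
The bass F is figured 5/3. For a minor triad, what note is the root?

F

The figures 5/3 mean the root of the chord is in the bass. If F is the root of a minor triad, the root is F (chord tones F–Ab–C).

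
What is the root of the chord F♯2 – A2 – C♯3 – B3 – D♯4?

The distinct letter names are F#, A, C#, B, D#. Arranged as a stack of thirds they read B–D#–F#–A–C#, so B is the root (a B dominant ninth chord).

B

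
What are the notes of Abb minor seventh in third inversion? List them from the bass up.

The chord tones are Abb–Cbb–Ebb–Gbb. With the seventh (Gbb) lowest for third inversion: Gbb, Abb, Cbb, Ebb.

Gbb, Abb, Cbb, Ebb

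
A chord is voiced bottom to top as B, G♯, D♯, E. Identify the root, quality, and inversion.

Reducing to letter names: B, G#, D#, E. These stack in thirds as E–G#–B–D# — an E major seventh chord.
With the fifth (B) in the bass, the chord is in second inversion (figured bass 4/3).

E major seventh, second inversion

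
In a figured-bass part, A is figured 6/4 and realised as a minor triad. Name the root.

D

The figures 6/4 mean the fifth of the chord is in the bass. If A is the fifth of a minor triad, the root is D (chord tones D–F–A).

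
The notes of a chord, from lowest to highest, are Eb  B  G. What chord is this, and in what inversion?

The distinct note names are Eb, B, G. Stacked in thirds they read Eb–G–B, which is an augmented triad on Eb.
Eb is the root of Eb augmented; root in the bass means root position (figured bass 5/3).

Eb augmented, root position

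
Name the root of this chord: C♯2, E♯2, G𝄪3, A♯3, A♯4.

A#

The distinct letter names are C#, E#, G##, A#. Arranged as a stack of thirds they read A#–C#–E#–G##, so A# is the root (an A# minor-major seventh chord).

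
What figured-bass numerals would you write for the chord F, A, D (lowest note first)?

6

The notes F, A, D stack in thirds as D–F–A — a D minor triad. The bass F is the third, so this is first inversion: figured 6.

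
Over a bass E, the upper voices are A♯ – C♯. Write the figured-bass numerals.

The notes E, A#, C# stack in thirds as A#–C#–E — an A# diminished triad. The bass E is the fifth, so this is second inversion: figured 6/4.

6/4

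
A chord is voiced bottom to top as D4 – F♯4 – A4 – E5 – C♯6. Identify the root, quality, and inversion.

D major ninth, root position

The pitch classes D, F#, A, E, C# arrange in thirds as D–F#–A–C#–E: a D major ninth chord.
With the root (D) in the bass, the chord is in root position.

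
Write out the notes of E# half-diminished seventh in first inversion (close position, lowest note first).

G#, B, D#, E#

E# half-diminished seventh is E#–G#–B–D#. First inversion puts the third (G#) in the bass, with the remaining tones above: G#, B, D#, E#.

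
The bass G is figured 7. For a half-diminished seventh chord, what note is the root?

G

The figures 7 mean the root of the chord is in the bass. If G is the root of a half-diminished seventh chord, the root is G (chord tones G–Bb–Db–F).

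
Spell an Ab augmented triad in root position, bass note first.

Ab augmented is Ab–C–E. Root position puts the root (Ab) in the bass, with the remaining tones above: Ab, C, E.

Ab, C, E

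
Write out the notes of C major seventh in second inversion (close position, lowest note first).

G, B, C, E

Spelling C major seventh: C–E–G–B. In second inversion the fifth is bass, giving G, B, C, E from the bottom.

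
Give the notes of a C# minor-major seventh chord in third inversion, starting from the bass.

C# minor-major seventh is C#–E–G#–B#. Third inversion puts the seventh (B#) in the bass, with the remaining tones above: B#, C#, E, G#.

B#, C#, E, G#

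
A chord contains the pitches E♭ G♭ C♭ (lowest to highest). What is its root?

Cb

Reordering Eb, Gb, Cb into stacked thirds gives Cb–Eb–Gb; the bottom of that stack, Cb, is the root.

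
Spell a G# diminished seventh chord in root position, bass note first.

G#, B, D, F

Spelling G# diminished seventh: G#–B–D–F. In root position the root is bass, giving G#, B, D, F from the bottom.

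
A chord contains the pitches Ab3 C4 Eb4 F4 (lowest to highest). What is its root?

Ab, C, Eb, F are the tones of an F minor seventh chord (F–Ab–C–Eb), making F the root.

F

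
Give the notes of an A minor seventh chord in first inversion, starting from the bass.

C, E, G, A

The chord tones are A–C–E–G. With the third (C) lowest for first inversion: C, E, G, A.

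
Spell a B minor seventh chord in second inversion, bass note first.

Spelling B minor seventh: B–D–F#–A. In second inversion the fifth is bass, giving F#, A, B, D from the bottom.

F#, A, B, D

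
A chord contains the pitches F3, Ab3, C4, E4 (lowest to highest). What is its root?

F

Reordering F, Ab, C, E into stacked thirds gives F–Ab–C–E; the bottom of that stack, F, is the root.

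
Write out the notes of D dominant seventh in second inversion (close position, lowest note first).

D dominant seventh is D–F#–A–C. Second inversion puts the fifth (A) in the bass, with the remaining tones above: A, C, D, F#.

A, C, D, F#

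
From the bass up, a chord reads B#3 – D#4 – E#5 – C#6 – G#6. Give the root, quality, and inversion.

The distinct note names are B#, D#, E#, C#, G#. Stacked in thirds they read C#–E#–G#–B#–D#, which is a major ninth chord on C#.
The lowest note is B#, the seventh of the chord, so this is third inversion.

C# major ninth, third inversion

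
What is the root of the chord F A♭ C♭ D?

F, Ab, Cb, D are the tones of a D diminished seventh chord (D–F–Ab–Cb), making D the root.

D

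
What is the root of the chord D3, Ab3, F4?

The distinct letter names are D, Ab, F. Arranged as a stack of thirds they read D–F–Ab, so D is the root (a D diminished triad).

D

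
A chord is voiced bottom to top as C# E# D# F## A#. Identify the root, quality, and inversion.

D# dominant ninth, third inversion

The pitch classes C#, E#, D#, F##, A# arrange in thirds as D#–F##–A#–C#–E#: a D# dominant ninth chord.
C# is the seventh of D# dominant ninth; seventh in the bass means third inversion.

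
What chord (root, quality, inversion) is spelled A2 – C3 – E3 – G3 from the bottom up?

A minor seventh, root position

Reducing to letter names: A, C, E, G. These stack in thirds as A–C–E–G — an A minor seventh chord.
With the root (A) in the bass, the chord is in root position (figured bass 7).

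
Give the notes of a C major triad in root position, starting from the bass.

C major is C–E–G. Root position puts the root (C) in the bass, with the remaining tones above: C, E, G.

C, E, G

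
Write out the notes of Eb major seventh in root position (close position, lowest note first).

Eb, G, Bb, D

Eb major seventh is Eb–G–Bb–D. Root position puts the root (Eb) in the bass, with the remaining tones above: Eb, G, Bb, D.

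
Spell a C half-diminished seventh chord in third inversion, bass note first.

Bb, C, Eb, Gb

The chord tones are C–Eb–Gb–Bb. With the seventh (Bb) lowest for third inversion: Bb, C, Eb, Gb.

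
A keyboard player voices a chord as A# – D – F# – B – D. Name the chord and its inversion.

B minor-major seventh, third inversion

The distinct note names are A#, D, F#, B. Stacked in thirds they read B–D–F#–A#, which is a minor-major seventh chord on B.
A# is the seventh of B minor-major seventh; seventh in the bass means third inversion (figured bass 4/2).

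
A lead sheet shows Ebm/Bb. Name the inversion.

second inversion

Ebm/Bb means Eb minor with Bb in the bass. Bb is the fifth of Eb minor (Eb–Gb–Bb), so this is second inversion.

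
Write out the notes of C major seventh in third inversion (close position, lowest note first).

B, C, E, G

The chord tones are C–E–G–B. With the seventh (B) lowest for third inversion: B, C, E, G.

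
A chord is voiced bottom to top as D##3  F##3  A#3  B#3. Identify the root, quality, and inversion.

B# dominant seventh, first inversion

The pitch classes D##, F##, A#, B# arrange in thirds as B#–D##–F##–A#: a B# dominant seventh chord.
With the third (D##) in the bass, the chord is in first inversion (figured bass 6/5).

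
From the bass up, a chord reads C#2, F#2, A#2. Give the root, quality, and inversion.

The pitch classes C#, F#, A# arrange in thirds as F#–A#–C#: an F# major triad.
With the fifth (C#) in the bass, the chord is in second inversion (figured bass 6/4).

F# major, second inversion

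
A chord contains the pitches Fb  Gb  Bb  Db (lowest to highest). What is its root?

Gb

Reordering Fb, Gb, Bb, Db into stacked thirds gives Gb–Bb–Db–Fb; the bottom of that stack, Gb, is the root.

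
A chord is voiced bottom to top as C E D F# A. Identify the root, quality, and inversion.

D dominant ninth, third inversion

The distinct note names are C, E, D, F#, A. Stacked in thirds they read D–F#–A–C–E, which is a dominant ninth chord on D.
C is the seventh of D dominant ninth; seventh in the bass means third inversion.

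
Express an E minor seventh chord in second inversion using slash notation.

Em7/B

Second inversion of E minor seventh has the fifth (B) in the bass. As a slash chord: Em7/B.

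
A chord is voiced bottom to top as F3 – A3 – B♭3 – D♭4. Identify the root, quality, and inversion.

Reducing to letter names: F, A, Bb, Db. These stack in thirds as Bb–Db–F–A — a Bb minor-major seventh chord.
The lowest note is F, the fifth of the chord, so this is second inversion (figured bass 4/3).

Bb minor-major seventh, second inversion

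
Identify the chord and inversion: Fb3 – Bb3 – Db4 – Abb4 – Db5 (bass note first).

Reducing to letter names: Fb, Bb, Db, Abb. These stack in thirds as Bb–Db–Fb–Abb — a Bb diminished seventh chord.
The lowest note is Fb, the fifth of the chord, so this is second inversion (figured bass 4/3).

Bb diminished seventh, second inversion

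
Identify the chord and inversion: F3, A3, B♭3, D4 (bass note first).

The distinct note names are F, A, Bb, D. Stacked in thirds they read Bb–D–F–A, which is a major seventh chord on Bb.
F is the fifth of Bb major seventh; fifth in the bass means second inversion (figured bass 4/3).

Bb major seventh, second inversion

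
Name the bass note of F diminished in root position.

F

In root position the root is lowest. For F diminished (F–Ab–Cb) that is F.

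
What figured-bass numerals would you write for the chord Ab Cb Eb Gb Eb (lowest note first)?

7

The notes Ab, Cb, Eb, Gb stack in thirds as Ab–Cb–Eb–Gb — an Ab minor seventh chord. The bass Ab is the root, so this is root position: figured 7.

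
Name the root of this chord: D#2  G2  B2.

The distinct letter names are D#, G, B. Arranged as a stack of thirds they read G–B–D#, so G is the root (a G augmented triad).

G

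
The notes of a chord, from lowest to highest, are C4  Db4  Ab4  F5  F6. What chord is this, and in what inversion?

The pitch classes C, Db, Ab, F arrange in thirds as Db–F–Ab–C: a Db major seventh chord.
The lowest note is C, the seventh of the chord, so this is third inversion (figured bass 4/2).

Db major seventh, third inversion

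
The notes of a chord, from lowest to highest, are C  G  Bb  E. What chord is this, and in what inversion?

C dominant seventh, root position

Reducing to letter names: C, G, Bb, E. These stack in thirds as C–E–G–Bb — a C dominant seventh chord.
With the root (C) in the bass, the chord is in root position (figured bass 7).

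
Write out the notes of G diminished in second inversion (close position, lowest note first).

G diminished is G–Bb–Db. Second inversion puts the fifth (Db) in the bass, with the remaining tones above: Db, G, Bb.

Db, G, Bb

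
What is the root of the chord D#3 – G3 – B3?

G

Reordering D#, G, B into stacked thirds gives G–B–D#; the bottom of that stack, G, is the root.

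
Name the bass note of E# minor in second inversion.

The fifth of E# minor (E#–G#–B#) is B#; that is the bass in second inversion.

B#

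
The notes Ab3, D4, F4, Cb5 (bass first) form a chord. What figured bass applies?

4/3

The notes Ab, D, F, Cb stack in thirds as D–F–Ab–Cb — a D diminished seventh chord. The bass Ab is the fifth, so this is second inversion: figured 4/3.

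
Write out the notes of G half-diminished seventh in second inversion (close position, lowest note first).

Spelling G half-diminished seventh: G–Bb–Db–F. In second inversion the fifth is bass, giving Db, F, G, Bb from the bottom.

Db, F, G, Bb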